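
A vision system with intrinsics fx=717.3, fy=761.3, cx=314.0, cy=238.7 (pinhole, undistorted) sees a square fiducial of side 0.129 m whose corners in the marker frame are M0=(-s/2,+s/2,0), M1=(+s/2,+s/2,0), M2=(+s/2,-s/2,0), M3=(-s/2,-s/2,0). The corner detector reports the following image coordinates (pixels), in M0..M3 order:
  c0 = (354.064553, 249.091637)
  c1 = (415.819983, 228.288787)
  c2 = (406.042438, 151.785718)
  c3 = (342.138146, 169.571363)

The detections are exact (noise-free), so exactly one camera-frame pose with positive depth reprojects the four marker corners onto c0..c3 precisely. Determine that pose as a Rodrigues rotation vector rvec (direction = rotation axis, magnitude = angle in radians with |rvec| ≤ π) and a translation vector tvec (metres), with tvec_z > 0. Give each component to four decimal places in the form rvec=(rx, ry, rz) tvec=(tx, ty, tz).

rvec=(0.2081, -0.4744, -0.2251) tvec=(0.1126, -0.0619, 1.2179)

Intrinsics K: fx=717.3, fy=761.3, cx=314.0, cy=238.7
Marker side s = 0.129 m; corners in marker frame (Z=0):
  M0 = (-0.0645, +0.0645, 0)
  M1 = (+0.0645, +0.0645, 0)
  M2 = (+0.0645, -0.0645, 0)
  M3 = (-0.0645, -0.0645, 0)
Detected image corners:
  c0 = (354.064553, 249.091637) px
  c1 = (415.819983, 228.288787) px
  c2 = (406.042438, 151.785718) px
  c3 = (342.138146, 169.571363) px
Planar DLT: solve 8×8 A·h = b for H (H[2,2]=1):
  H  [+619.93323 +161.58529 +380.29793]
  H  [-79.74881 +645.33309 +199.98108]
  H  [+0.35042 +0.20460 +1.00000]
B = K⁻¹H; ‖b₁‖=0.821086, ‖b₂‖=0.821086; λ = 2/(‖b₁‖+‖b₂‖) = 1.217899, sign → tz>0 ⇒ λ=+1.217899
r₁ = λ·B[:,0] = (+0.86576,-0.26139,+0.42678); r₂ = λ·B[:,1] = (+0.16527,+0.95425,+0.24918)
r₃ = r₁×r₂ = (-0.47238,-0.14520,+0.86935); SVD([r₁ r₂ r₃]) → R = UVᵀ:
  R  [+0.86576 +0.16527 -0.47238]
  R  [-0.26139 +0.95425 -0.14520]
  R  [+0.42678 +0.24918 +0.86935]
t = (+0.11257, -0.06194, +1.21790) m
tr R = 2.689358; θ = arccos((tr R − 1)/2) = 0.564831 rad = 32.362°
axis k = ((R−Rᵀ)₃₂, (R−Rᵀ)₁₃, (R−Rᵀ)₂₁) / (2 sinθ) = (+0.368394, -0.839908, -0.398549)
rvec = θ·k = (+0.208080, -0.474406, -0.225113)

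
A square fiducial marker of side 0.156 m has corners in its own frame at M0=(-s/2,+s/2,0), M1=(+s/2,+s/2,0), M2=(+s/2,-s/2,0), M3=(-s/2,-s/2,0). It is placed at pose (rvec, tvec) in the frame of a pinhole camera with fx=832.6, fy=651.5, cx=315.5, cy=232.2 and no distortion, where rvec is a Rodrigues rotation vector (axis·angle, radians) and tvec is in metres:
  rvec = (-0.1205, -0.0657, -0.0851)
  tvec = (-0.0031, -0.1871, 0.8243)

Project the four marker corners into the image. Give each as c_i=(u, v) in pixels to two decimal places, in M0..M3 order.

Intrinsics K: fx=832.6, fy=651.5, cx=315.5, cy=232.2
Marker side s = 0.156 m; corners in marker frame (Z=0):
  M0 = (-0.0780, +0.0780, 0)
  M1 = (+0.0780, +0.0780, 0)
  M2 = (+0.0780, -0.0780, 0)
  M3 = (-0.0780, -0.0780, 0)
rvec = (-0.1205, -0.0657, -0.0851), |rvec| = θ = 0.16149 rad = 9.253°
Rodrigues: sinθ=0.16079, 1−cosθ=0.01301; R = I + sinθ·[k]× + (1−cosθ)·[k]×²:
    [+0.99423 +0.08868 -0.06030]
    [-0.08078 +0.98914 +0.12277]
    [+0.07053 -0.11719 +0.99060]
t = (-0.0031, -0.1871, 0.8243) m
M0: Pc = R·M0+t = (-0.07373, -0.10365, +0.80966); u = 832.6·(-0.07373)/0.80966 + 315.5 = 239.6776, v = 651.5·(-0.10365)/0.80966 + 232.2 = 148.8001
M1: Pc = R·M1+t = (+0.08137, -0.11625, +0.82066); u = 832.6·(+0.08137)/0.82066 + 315.5 = 398.0510, v = 651.5·(-0.11625)/0.82066 + 232.2 = 139.9141
M2: Pc = R·M2+t = (+0.06753, -0.27055, +0.83894); u = 832.6·(+0.06753)/0.83894 + 315.5 = 382.5226, v = 651.5·(-0.27055)/0.83894 + 232.2 = 22.0950
M3: Pc = R·M3+t = (-0.08757, -0.25795, +0.82794); u = 832.6·(-0.08757)/0.82794 + 315.5 = 227.4398, v = 651.5·(-0.25795)/0.82794 + 232.2 = 29.2191

c0=(239.68, 148.80) c1=(398.05, 139.91) c2=(382.52, 22.09) c3=(227.44, 29.22)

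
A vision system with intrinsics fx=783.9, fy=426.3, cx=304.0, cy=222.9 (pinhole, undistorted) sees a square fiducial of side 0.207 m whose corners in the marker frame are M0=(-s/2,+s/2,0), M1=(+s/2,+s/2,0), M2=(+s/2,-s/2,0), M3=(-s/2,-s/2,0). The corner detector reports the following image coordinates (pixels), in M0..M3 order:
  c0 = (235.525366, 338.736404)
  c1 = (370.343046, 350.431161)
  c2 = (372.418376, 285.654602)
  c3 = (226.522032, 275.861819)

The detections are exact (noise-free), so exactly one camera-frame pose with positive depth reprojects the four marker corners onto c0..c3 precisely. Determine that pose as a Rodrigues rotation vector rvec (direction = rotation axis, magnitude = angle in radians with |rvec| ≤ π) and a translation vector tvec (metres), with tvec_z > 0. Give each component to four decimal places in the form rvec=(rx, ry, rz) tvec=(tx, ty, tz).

Intrinsics K: fx=783.9, fy=426.3, cx=304.0, cy=222.9
Marker side s = 0.207 m; corners in marker frame (Z=0):
  M0 = (-0.1035, +0.1035, 0)
  M1 = (+0.1035, +0.1035, 0)
  M2 = (+0.1035, -0.1035, 0)
  M3 = (-0.1035, -0.1035, 0)
Detected image corners:
  c0 = (235.525366, 338.736404) px
  c1 = (370.343046, 350.431161) px
  c2 = (372.418376, 285.654602) px
  c3 = (226.522032, 275.861819) px
Planar DLT: solve 8×8 A·h = b for H (H[2,2]=1):
  H  [+614.02725 +133.71961 +299.75332]
  H  [-13.26665 +429.07549 +313.83130]
  H  [-0.20901 +0.38647 +1.00000]
B = K⁻¹H; ‖b₁‖=0.892696, ‖b₂‖=0.892696; λ = 2/(‖b₁‖+‖b₂‖) = 1.120202, sign → tz>0 ⇒ λ=+1.120202
r₁ = λ·B[:,0] = (+0.96825,+0.08756,-0.23414); r₂ = λ·B[:,1] = (+0.02320,+0.90113,+0.43293)
r₃ = r₁×r₂ = (+0.24890,-0.42461,+0.87049); SVD([r₁ r₂ r₃]) → R = UVᵀ:
  R  [+0.96825 +0.02320 +0.24890]
  R  [+0.08756 +0.90113 -0.42461]
  R  [-0.23414 +0.43293 +0.87049]
t = (-0.00607, +0.23894, +1.12020) m
tr R = 2.739872; θ = arccos((tr R − 1)/2) = 0.515723 rad = 29.549°
axis k = ((R−Rᵀ)₃₂, (R−Rᵀ)₁₃, (R−Rᵀ)₂₁) / (2 sinθ) = (+0.869428, +0.489731, +0.065259)
rvec = θ·k = (+0.448384, +0.252566, +0.033656)

rvec=(0.4484, 0.2526, 0.0337) tvec=(-0.0061, 0.2389, 1.1202)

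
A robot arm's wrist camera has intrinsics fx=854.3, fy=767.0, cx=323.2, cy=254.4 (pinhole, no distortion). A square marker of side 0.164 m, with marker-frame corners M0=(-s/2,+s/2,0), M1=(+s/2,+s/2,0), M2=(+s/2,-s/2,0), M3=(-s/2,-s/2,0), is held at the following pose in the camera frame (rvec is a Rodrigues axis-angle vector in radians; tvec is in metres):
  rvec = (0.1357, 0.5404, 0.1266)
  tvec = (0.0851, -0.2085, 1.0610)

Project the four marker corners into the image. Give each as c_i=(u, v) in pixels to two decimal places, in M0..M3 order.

Intrinsics K: fx=854.3, fy=767.0, cx=323.2, cy=254.4
Marker side s = 0.164 m; corners in marker frame (Z=0):
  M0 = (-0.0820, +0.0820, 0)
  M1 = (+0.0820, +0.0820, 0)
  M2 = (+0.0820, -0.0820, 0)
  M3 = (-0.0820, -0.0820, 0)
rvec = (0.1357, 0.5404, 0.1266), |rvec| = θ = 0.57138 rad = 32.738°
Rodrigues: sinθ=0.54079, 1−cosθ=0.15884; R = I + sinθ·[k]× + (1−cosθ)·[k]×²:
    [+0.85012 -0.08414 +0.51983]
    [+0.15550 +0.98324 -0.09515]
    [-0.50311 +0.16172 +0.84895]
t = (0.0851, -0.2085, 1.0610) m
M0: Pc = R·M0+t = (+0.00849, -0.14063, +1.11552); u = 854.3·(+0.00849)/1.11552 + 323.2 = 329.7025, v = 767.0·(-0.14063)/1.11552 + 254.4 = 157.7097
M1: Pc = R·M1+t = (+0.14791, -0.11512, +1.03301); u = 854.3·(+0.14791)/1.03301 + 323.2 = 445.5219, v = 767.0·(-0.11512)/1.03301 + 254.4 = 168.9220
M2: Pc = R·M2+t = (+0.16171, -0.27637, +1.00648); u = 854.3·(+0.16171)/1.00648 + 323.2 = 460.4583, v = 767.0·(-0.27637)/1.00648 + 254.4 = 43.7861
M3: Pc = R·M3+t = (+0.02229, -0.30188, +1.08899); u = 854.3·(+0.02229)/1.08899 + 323.2 = 340.6864, v = 767.0·(-0.30188)/1.08899 + 254.4 = 41.7820

c0=(329.70, 157.71) c1=(445.52, 168.92) c2=(460.46, 43.79) c3=(340.69, 41.78)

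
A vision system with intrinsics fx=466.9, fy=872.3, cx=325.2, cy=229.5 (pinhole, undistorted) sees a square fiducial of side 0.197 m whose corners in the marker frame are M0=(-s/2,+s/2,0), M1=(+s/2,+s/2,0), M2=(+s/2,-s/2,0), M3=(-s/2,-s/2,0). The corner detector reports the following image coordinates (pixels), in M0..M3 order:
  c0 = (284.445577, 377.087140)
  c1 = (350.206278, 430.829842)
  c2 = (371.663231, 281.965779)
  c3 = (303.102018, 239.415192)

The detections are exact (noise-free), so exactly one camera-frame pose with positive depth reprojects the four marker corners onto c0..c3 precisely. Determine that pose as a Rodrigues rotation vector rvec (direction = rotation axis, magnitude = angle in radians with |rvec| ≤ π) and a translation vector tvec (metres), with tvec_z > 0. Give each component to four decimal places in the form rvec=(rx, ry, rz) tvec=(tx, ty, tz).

Intrinsics K: fx=466.9, fy=872.3, cx=325.2, cy=229.5
Marker side s = 0.197 m; corners in marker frame (Z=0):
  M0 = (-0.0985, +0.0985, 0)
  M1 = (+0.0985, +0.0985, 0)
  M2 = (+0.0985, -0.0985, 0)
  M3 = (-0.0985, -0.0985, 0)
Detected image corners:
  c0 = (284.445577, 377.087140) px
  c1 = (350.206278, 430.829842) px
  c2 = (371.663231, 281.965779) px
  c3 = (303.102018, 239.415192) px
Planar DLT: solve 8×8 A·h = b for H (H[2,2]=1):
  H  [+201.72504 -73.77330 +325.86472]
  H  [+103.38965 +754.22047 +331.91457]
  H  [-0.42503 +0.08474 +1.00000]
B = K⁻¹H; ‖b₁‖=0.873967, ‖b₂‖=0.873967; λ = 2/(‖b₁‖+‖b₂‖) = 1.144208, sign → tz>0 ⇒ λ=+1.144208
r₁ = λ·B[:,0] = (+0.83308,+0.26357,-0.48632); r₂ = λ·B[:,1] = (-0.24833,+0.96381,+0.09696)
r₃ = r₁×r₂ = (+0.49427,+0.03999,+0.86839); SVD([r₁ r₂ r₃]) → R = UVᵀ:
  R  [+0.83308 -0.24833 +0.49427]
  R  [+0.26357 +0.96381 +0.03999]
  R  [-0.48632 +0.09696 +0.86839]
t = (+0.00163, +0.13434, +1.14421) m
tr R = 2.665280; θ = arccos((tr R − 1)/2) = 0.586939 rad = 33.629°
axis k = ((R−Rᵀ)₃₂, (R−Rᵀ)₁₃, (R−Rᵀ)₂₁) / (2 sinθ) = (+0.051433, +0.885308, +0.462151)
rvec = θ·k = (+0.030188, +0.519622, +0.271255)

rvec=(0.0302, 0.5196, 0.2713) tvec=(0.0016, 0.1343, 1.1442)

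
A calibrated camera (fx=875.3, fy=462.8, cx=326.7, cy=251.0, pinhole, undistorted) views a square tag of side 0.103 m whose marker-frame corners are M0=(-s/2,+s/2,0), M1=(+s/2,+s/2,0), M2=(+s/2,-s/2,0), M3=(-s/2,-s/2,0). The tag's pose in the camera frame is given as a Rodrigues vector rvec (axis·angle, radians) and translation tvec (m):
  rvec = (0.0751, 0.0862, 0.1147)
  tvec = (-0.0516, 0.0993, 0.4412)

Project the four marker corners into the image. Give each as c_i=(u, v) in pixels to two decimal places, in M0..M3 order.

c0=(115.84, 399.54) c1=(314.11, 415.05) c2=(336.98, 309.08) c3=(134.59, 295.29)

Intrinsics K: fx=875.3, fy=462.8, cx=326.7, cy=251.0
Marker side s = 0.103 m; corners in marker frame (Z=0):
  M0 = (-0.0515, +0.0515, 0)
  M1 = (+0.0515, +0.0515, 0)
  M2 = (+0.0515, -0.0515, 0)
  M3 = (-0.0515, -0.0515, 0)
rvec = (0.0751, 0.0862, 0.1147), |rvec| = θ = 0.16195 rad = 9.279°
Rodrigues: sinθ=0.16124, 1−cosθ=0.01308; R = I + sinθ·[k]× + (1−cosθ)·[k]×²:
    [+0.98973 -0.11097 +0.09012]
    [+0.11743 +0.99062 -0.06984]
    [-0.08153 +0.07970 +0.99348]
t = (-0.0516, 0.0993, 0.4412) m
M0: Pc = R·M0+t = (-0.10829, +0.14427, +0.44950); u = 875.3·(-0.10829)/0.44950 + 326.7 = 115.8390, v = 462.8·(+0.14427)/0.44950 + 251.0 = 399.5370
M1: Pc = R·M1+t = (-0.00634, +0.15636, +0.44111); u = 875.3·(-0.00634)/0.44111 + 326.7 = 314.1117, v = 462.8·(+0.15636)/0.44111 + 251.0 = 415.0547
M2: Pc = R·M2+t = (+0.00509, +0.05433, +0.43290); u = 875.3·(+0.00509)/0.43290 + 326.7 = 336.9837, v = 462.8·(+0.05433)/0.43290 + 251.0 = 309.0836
M3: Pc = R·M3+t = (-0.09686, +0.04224, +0.44129); u = 875.3·(-0.09686)/0.44129 + 326.7 = 134.5872, v = 462.8·(+0.04224)/0.44129 + 251.0 = 295.2937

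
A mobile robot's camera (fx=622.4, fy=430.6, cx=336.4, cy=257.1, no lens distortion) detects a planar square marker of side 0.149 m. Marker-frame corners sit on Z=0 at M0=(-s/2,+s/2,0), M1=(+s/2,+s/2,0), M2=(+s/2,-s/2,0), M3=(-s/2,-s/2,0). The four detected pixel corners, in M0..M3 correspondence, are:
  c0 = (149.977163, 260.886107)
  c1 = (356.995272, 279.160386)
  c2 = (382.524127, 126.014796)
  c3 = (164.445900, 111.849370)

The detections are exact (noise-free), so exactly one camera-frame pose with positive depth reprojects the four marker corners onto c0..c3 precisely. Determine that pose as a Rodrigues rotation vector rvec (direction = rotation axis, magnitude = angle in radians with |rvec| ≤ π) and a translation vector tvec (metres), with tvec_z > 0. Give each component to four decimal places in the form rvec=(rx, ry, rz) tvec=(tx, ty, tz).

rvec=(0.1354, 0.1014, 0.1157) tvec=(-0.0513, -0.0604, 0.4267)

Intrinsics K: fx=622.4, fy=430.6, cx=336.4, cy=257.1
Marker side s = 0.149 m; corners in marker frame (Z=0):
  M0 = (-0.0745, +0.0745, 0)
  M1 = (+0.0745, +0.0745, 0)
  M2 = (+0.0745, -0.0745, 0)
  M3 = (-0.0745, -0.0745, 0)
Detected image corners:
  c0 = (149.977163, 260.886107) px
  c1 = (356.995272, 279.160386) px
  c2 = (382.524127, 126.014796) px
  c3 = (164.445900, 111.849370) px
Planar DLT: solve 8×8 A·h = b for H (H[2,2]=1):
  H  [+1368.20048 -46.99952 +261.51627]
  H  [+66.83767 +1077.74357 +196.19627]
  H  [-0.21780 +0.32874 +1.00000]
B = K⁻¹H; ‖b₁‖=2.343631, ‖b₂‖=2.343631; λ = 2/(‖b₁‖+‖b₂‖) = 0.426688, sign → tz>0 ⇒ λ=+0.426688
r₁ = λ·B[:,0] = (+0.98820,+0.12172,-0.09293); r₂ = λ·B[:,1] = (-0.10803,+0.98420,+0.14027)
r₃ = r₁×r₂ = (+0.10854,-0.12857,+0.98574); SVD([r₁ r₂ r₃]) → R = UVᵀ:
  R  [+0.98820 -0.10803 +0.10854]
  R  [+0.12172 +0.98420 -0.12857]
  R  [-0.09293 +0.14027 +0.98574]
t = (-0.05134, -0.06035, +0.42669) m
tr R = 2.958148; θ = arccos((tr R − 1)/2) = 0.204936 rad = 11.742°
axis k = ((R−Rᵀ)₃₂, (R−Rᵀ)₁₃, (R−Rᵀ)₂₁) / (2 sinθ) = (+0.660537, +0.495012, +0.564494)
rvec = θ·k = (+0.135368, +0.101446, +0.115685)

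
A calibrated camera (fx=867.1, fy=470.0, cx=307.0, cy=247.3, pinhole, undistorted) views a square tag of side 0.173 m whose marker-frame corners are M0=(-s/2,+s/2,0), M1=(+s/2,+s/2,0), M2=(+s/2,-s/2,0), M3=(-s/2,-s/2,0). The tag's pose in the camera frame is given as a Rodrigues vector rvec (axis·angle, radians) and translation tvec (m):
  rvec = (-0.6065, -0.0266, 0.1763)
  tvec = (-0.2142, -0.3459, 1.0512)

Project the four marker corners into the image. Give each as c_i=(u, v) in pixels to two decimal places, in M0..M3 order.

c0=(36.80, 111.11) c1=(183.30, 124.51) c2=(215.84, 75.76) c3=(82.28, 63.76)

Intrinsics K: fx=867.1, fy=470.0, cx=307.0, cy=247.3
Marker side s = 0.173 m; corners in marker frame (Z=0):
  M0 = (-0.0865, +0.0865, 0)
  M1 = (+0.0865, +0.0865, 0)
  M2 = (+0.0865, -0.0865, 0)
  M3 = (-0.0865, -0.0865, 0)
rvec = (-0.6065, -0.0266, 0.1763), |rvec| = θ = 0.63216 rad = 36.220°
Rodrigues: sinθ=0.59089, 1−cosθ=0.19325; R = I + sinθ·[k]× + (1−cosθ)·[k]×²:
    [+0.98463 -0.15699 -0.07657]
    [+0.17259 +0.80709 +0.56464]
    [-0.02684 -0.56917 +0.82178]
t = (-0.2142, -0.3459, 1.0512) m
M0: Pc = R·M0+t = (-0.31295, -0.29102, +1.00429); u = 867.1·(-0.31295)/1.00429 + 307.0 = 36.8000, v = 470.0·(-0.29102)/1.00429 + 247.3 = 111.1067
M1: Pc = R·M1+t = (-0.14261, -0.26116, +0.99964); u = 867.1·(-0.14261)/0.99964 + 307.0 = 183.2996, v = 470.0·(-0.26116)/0.99964 + 247.3 = 124.5124
M2: Pc = R·M2+t = (-0.11545, -0.40078, +1.09811); u = 867.1·(-0.11545)/1.09811 + 307.0 = 215.8372, v = 470.0·(-0.40078)/1.09811 + 247.3 = 75.7613
M3: Pc = R·M3+t = (-0.28579, -0.43064, +1.10276); u = 867.1·(-0.28579)/1.10276 + 307.0 = 82.2818, v = 470.0·(-0.43064)/1.10276 + 247.3 = 63.7579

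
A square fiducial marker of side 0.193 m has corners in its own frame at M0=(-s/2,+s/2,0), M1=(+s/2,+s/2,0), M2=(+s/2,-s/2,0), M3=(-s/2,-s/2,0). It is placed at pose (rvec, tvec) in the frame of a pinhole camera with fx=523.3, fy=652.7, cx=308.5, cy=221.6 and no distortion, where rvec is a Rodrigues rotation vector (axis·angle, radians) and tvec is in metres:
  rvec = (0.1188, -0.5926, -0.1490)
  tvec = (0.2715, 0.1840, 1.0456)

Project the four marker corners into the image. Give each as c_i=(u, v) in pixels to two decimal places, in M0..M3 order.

c0=(413.72, 413.03) c1=(478.08, 375.25) c2=(472.90, 265.24) c3=(406.02, 292.31)

Intrinsics K: fx=523.3, fy=652.7, cx=308.5, cy=221.6
Marker side s = 0.193 m; corners in marker frame (Z=0):
  M0 = (-0.0965, +0.0965, 0)
  M1 = (+0.0965, +0.0965, 0)
  M2 = (+0.0965, -0.0965, 0)
  M3 = (-0.0965, -0.0965, 0)
rvec = (0.1188, -0.5926, -0.1490), |rvec| = θ = 0.62249 rad = 35.666°
Rodrigues: sinθ=0.58306, 1−cosθ=0.18757; R = I + sinθ·[k]× + (1−cosθ)·[k]×²:
    [+0.81926 +0.10548 -0.56363]
    [-0.17364 +0.98242 -0.06853]
    [+0.54650 +0.15402 +0.82318]
t = (0.2715, 0.1840, 1.0456) m
M0: Pc = R·M0+t = (+0.20262, +0.29556, +1.00773); u = 523.3·(+0.20262)/1.00773 + 308.5 = 413.7183, v = 652.7·(+0.29556)/1.00773 + 221.6 = 413.0330
M1: Pc = R·M1+t = (+0.36074, +0.26205, +1.11320); u = 523.3·(+0.36074)/1.11320 + 308.5 = 478.0781, v = 652.7·(+0.26205)/1.11320 + 221.6 = 375.2457
M2: Pc = R·M2+t = (+0.34038, +0.07244, +1.08347); u = 523.3·(+0.34038)/1.08347 + 308.5 = 472.8977, v = 652.7·(+0.07244)/1.08347 + 221.6 = 265.2389
M3: Pc = R·M3+t = (+0.18226, +0.10595, +0.97800); u = 523.3·(+0.18226)/0.97800 + 308.5 = 406.0231, v = 652.7·(+0.10595)/0.97800 + 221.6 = 292.3109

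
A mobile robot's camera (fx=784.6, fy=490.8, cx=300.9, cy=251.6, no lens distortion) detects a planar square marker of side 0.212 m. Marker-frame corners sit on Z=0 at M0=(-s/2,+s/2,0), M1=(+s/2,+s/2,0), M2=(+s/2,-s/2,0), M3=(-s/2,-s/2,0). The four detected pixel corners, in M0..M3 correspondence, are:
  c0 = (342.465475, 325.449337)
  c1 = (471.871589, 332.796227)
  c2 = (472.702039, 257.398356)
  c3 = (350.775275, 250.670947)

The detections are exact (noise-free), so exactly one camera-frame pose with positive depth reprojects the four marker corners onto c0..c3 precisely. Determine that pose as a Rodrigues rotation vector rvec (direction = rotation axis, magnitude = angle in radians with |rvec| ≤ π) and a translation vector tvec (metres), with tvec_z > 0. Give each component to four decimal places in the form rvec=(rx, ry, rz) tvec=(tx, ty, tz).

rvec=(-0.3816, -0.0004, 0.0902) tvec=(0.1830, 0.1047, 1.3225)

Intrinsics K: fx=784.6, fy=490.8, cx=300.9, cy=251.6
Marker side s = 0.212 m; corners in marker frame (Z=0):
  M0 = (-0.1060, +0.1060, 0)
  M1 = (+0.1060, +0.1060, 0)
  M2 = (+0.1060, -0.1060, 0)
  M3 = (-0.1060, -0.1060, 0)
Detected image corners:
  c0 = (342.465475, 325.449337) px
  c1 = (471.871589, 332.796227) px
  c2 = (472.702039, 257.398356) px
  c3 = (350.775275, 250.670947) px
Planar DLT: solve 8×8 A·h = b for H (H[2,2]=1):
  H  [+587.09698 -136.71890 +409.43804]
  H  [+29.48782 +272.19551 +290.45495]
  H  [-0.01256 -0.28120 +1.00000]
B = K⁻¹H; ‖b₁‖=0.756130, ‖b₂‖=0.756130; λ = 2/(‖b₁‖+‖b₂‖) = 1.322525, sign → tz>0 ⇒ λ=+1.322525
r₁ = λ·B[:,0] = (+0.99598,+0.08798,-0.01661); r₂ = λ·B[:,1] = (-0.08783,+0.92411,-0.37189)
r₃ = r₁×r₂ = (-0.01736,+0.37186,+0.92813); SVD([r₁ r₂ r₃]) → R = UVᵀ:
  R  [+0.99598 -0.08783 -0.01736]
  R  [+0.08798 +0.92411 +0.37186]
  R  [-0.01661 -0.37189 +0.92813]
t = (+0.18295, +0.10470, +1.32252) m
tr R = 2.848222; θ = arccos((tr R − 1)/2) = 0.392094 rad = 22.465°
axis k = ((R−Rᵀ)₃₂, (R−Rᵀ)₁₃, (R−Rᵀ)₂₁) / (2 sinθ) = (-0.973181, -0.000984, +0.230037)
rvec = θ·k = (-0.381579, -0.000386, +0.090196)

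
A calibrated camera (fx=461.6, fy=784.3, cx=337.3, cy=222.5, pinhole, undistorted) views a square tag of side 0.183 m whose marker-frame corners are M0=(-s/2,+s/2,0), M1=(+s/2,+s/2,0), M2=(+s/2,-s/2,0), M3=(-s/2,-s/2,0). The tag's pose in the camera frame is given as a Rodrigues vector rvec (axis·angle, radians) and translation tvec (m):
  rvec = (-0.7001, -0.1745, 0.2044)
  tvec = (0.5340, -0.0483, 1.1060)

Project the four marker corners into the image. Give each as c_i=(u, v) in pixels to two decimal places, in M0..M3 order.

Intrinsics K: fx=461.6, fy=784.3, cx=337.3, cy=222.5
Marker side s = 0.183 m; corners in marker frame (Z=0):
  M0 = (-0.0915, +0.0915, 0)
  M1 = (+0.0915, +0.0915, 0)
  M2 = (+0.0915, -0.0915, 0)
  M3 = (-0.0915, -0.0915, 0)
rvec = (-0.7001, -0.1745, 0.2044), |rvec| = θ = 0.74991 rad = 42.967°
Rodrigues: sinθ=0.68158, 1−cosθ=0.26825; R = I + sinθ·[k]× + (1−cosθ)·[k]×²:
    [+0.96555 -0.12750 -0.22686]
    [+0.24405 +0.74627 +0.61929]
    [+0.09034 -0.65332 +0.75168]
t = (0.5340, -0.0483, 1.1060) m
M0: Pc = R·M0+t = (+0.43399, -0.00235, +1.03796); u = 461.6·(+0.43399)/1.03796 + 337.3 = 530.3026, v = 784.3·(-0.00235)/1.03796 + 222.5 = 220.7270
M1: Pc = R·M1+t = (+0.61068, +0.04231, +1.05449); u = 461.6·(+0.61068)/1.05449 + 337.3 = 604.6246, v = 784.3·(+0.04231)/1.05449 + 222.5 = 253.9723
M2: Pc = R·M2+t = (+0.63401, -0.09425, +1.17404); u = 461.6·(+0.63401)/1.17404 + 337.3 = 586.5757, v = 784.3·(-0.09425)/1.17404 + 222.5 = 159.5355
M3: Pc = R·M3+t = (+0.45732, -0.13891, +1.15751); u = 461.6·(+0.45732)/1.15751 + 337.3 = 519.6724, v = 784.3·(-0.13891)/1.15751 + 222.5 = 128.3753

c0=(530.30, 220.73) c1=(604.62, 253.97) c2=(586.58, 159.54) c3=(519.67, 128.38)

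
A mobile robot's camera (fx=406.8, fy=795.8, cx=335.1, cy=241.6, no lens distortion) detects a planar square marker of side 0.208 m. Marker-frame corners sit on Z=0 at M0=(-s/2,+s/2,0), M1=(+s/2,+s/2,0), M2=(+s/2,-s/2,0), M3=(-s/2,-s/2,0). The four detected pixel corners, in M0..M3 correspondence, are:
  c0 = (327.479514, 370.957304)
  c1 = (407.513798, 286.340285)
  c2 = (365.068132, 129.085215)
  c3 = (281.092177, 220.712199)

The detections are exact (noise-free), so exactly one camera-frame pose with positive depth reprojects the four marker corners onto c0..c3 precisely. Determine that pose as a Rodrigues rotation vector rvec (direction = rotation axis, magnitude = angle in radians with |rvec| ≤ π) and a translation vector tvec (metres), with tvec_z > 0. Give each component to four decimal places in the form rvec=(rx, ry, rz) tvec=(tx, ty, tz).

Intrinsics K: fx=406.8, fy=795.8, cx=335.1, cy=241.6
Marker side s = 0.208 m; corners in marker frame (Z=0):
  M0 = (-0.1040, +0.1040, 0)
  M1 = (+0.1040, +0.1040, 0)
  M2 = (+0.1040, -0.1040, 0)
  M3 = (-0.1040, -0.1040, 0)
Detected image corners:
  c0 = (327.479514, 370.957304) px
  c1 = (407.513798, 286.340285) px
  c2 = (365.068132, 129.085215) px
  c3 = (281.092177, 220.712199) px
Planar DLT: solve 8×8 A·h = b for H (H[2,2]=1):
  H  [+371.13437 +305.77845 +345.62266]
  H  [-439.86298 +806.27635 +254.21131]
  H  [-0.06620 +0.26694 +1.00000]
B = K⁻¹H; ‖b₁‖=1.105846, ‖b₂‖=1.105846; λ = 2/(‖b₁‖+‖b₂‖) = 0.904285, sign → tz>0 ⇒ λ=+0.904285
r₁ = λ·B[:,0] = (+0.87432,-0.48165,-0.05986); r₂ = λ·B[:,1] = (+0.48088,+0.84290,+0.24139)
r₃ = r₁×r₂ = (-0.06581,-0.23984,+0.96858); SVD([r₁ r₂ r₃]) → R = UVᵀ:
  R  [+0.87432 +0.48088 -0.06581]
  R  [-0.48165 +0.84290 -0.23984]
  R  [-0.05986 +0.24139 +0.96858]
t = (+0.02339, +0.01433, +0.90429) m
tr R = 2.685799; θ = arccos((tr R − 1)/2) = 0.568147 rad = 32.552°
axis k = ((R−Rᵀ)₃₂, (R−Rᵀ)₁₃, (R−Rᵀ)₂₁) / (2 sinθ) = (+0.447184, -0.005524, -0.894425)
rvec = θ·k = (+0.254066, -0.003139, -0.508164)

rvec=(0.2541, -0.0031, -0.5082) tvec=(0.0234, 0.0143, 0.9043)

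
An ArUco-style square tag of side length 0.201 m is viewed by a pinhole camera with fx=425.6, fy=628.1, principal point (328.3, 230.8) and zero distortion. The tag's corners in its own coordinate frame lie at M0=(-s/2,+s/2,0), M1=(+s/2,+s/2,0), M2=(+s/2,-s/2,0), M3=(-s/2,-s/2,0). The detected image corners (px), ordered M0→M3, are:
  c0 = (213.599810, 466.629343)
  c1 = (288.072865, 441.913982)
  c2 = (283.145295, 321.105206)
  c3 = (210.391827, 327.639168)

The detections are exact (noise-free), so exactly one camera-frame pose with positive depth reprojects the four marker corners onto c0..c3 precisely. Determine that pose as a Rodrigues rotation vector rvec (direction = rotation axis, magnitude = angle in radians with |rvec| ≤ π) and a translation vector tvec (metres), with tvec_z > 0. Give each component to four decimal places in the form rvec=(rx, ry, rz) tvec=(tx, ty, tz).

Intrinsics K: fx=425.6, fy=628.1, cx=328.3, cy=230.8
Marker side s = 0.201 m; corners in marker frame (Z=0):
  M0 = (-0.1005, +0.1005, 0)
  M1 = (+0.1005, +0.1005, 0)
  M2 = (+0.1005, -0.1005, 0)
  M3 = (-0.1005, -0.1005, 0)
Detected image corners:
  c0 = (213.599810, 466.629343) px
  c1 = (288.072865, 441.913982) px
  c2 = (283.145295, 321.105206) px
  c3 = (210.391827, 327.639168) px
Planar DLT: solve 8×8 A·h = b for H (H[2,2]=1):
  H  [+534.82218 -17.70569 +251.27848]
  H  [+186.86945 +583.35577 +387.78660]
  H  [+0.67786 -0.15368 +1.00000]
B = K⁻¹H; ‖b₁‖=1.000109, ‖b₂‖=1.000109; λ = 2/(‖b₁‖+‖b₂‖) = 0.999891, sign → tz>0 ⇒ λ=+0.999891
r₁ = λ·B[:,0] = (+0.73366,+0.04843,+0.67779); r₂ = λ·B[:,1] = (+0.07693,+0.98512,-0.15366)
r₃ = r₁×r₂ = (-0.67514,+0.16488,+0.71902); SVD([r₁ r₂ r₃]) → R = UVᵀ:
  R  [+0.73366 +0.07693 -0.67514]
  R  [+0.04843 +0.98512 +0.16488]
  R  [+0.67779 -0.15366 +0.71902]
t = (-0.18095, +0.24991, +0.99989) m
tr R = 2.437811; θ = arccos((tr R − 1)/2) = 0.768570 rad = 44.036°
axis k = ((R−Rᵀ)₃₂, (R−Rᵀ)₁₃, (R−Rᵀ)₂₁) / (2 sinθ) = (-0.229127, -0.973181, -0.020505)
rvec = θ·k = (-0.176100, -0.747957, -0.015760)

rvec=(-0.1761, -0.7480, -0.0158) tvec=(-0.1810, 0.2499, 0.9999)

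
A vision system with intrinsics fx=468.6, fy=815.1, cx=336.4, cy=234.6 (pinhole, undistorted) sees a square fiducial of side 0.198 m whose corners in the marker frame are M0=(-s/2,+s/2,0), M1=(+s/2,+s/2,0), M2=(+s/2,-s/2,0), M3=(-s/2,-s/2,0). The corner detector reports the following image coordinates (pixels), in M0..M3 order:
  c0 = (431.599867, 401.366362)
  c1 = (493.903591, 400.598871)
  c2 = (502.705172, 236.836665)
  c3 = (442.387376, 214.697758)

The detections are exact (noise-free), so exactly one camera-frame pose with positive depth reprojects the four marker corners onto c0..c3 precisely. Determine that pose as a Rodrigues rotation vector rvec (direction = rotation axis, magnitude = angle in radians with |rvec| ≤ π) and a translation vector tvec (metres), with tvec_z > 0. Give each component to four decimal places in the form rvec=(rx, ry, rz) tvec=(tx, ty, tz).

rvec=(-0.0142, -0.6624, 0.1254) tvec=(0.2625, 0.0890, 0.9227)

Intrinsics K: fx=468.6, fy=815.1, cx=336.4, cy=234.6
Marker side s = 0.198 m; corners in marker frame (Z=0):
  M0 = (-0.0990, +0.0990, 0)
  M1 = (+0.0990, +0.0990, 0)
  M2 = (+0.0990, -0.0990, 0)
  M3 = (-0.0990, -0.0990, 0)
Detected image corners:
  c0 = (431.599867, 401.366362) px
  c1 = (493.903591, 400.598871) px
  c2 = (502.705172, 236.836665) px
  c3 = (442.387376, 214.697758) px
Planar DLT: solve 8×8 A·h = b for H (H[2,2]=1):
  H  [+620.03613 -76.05194 +469.69139]
  H  [+262.30869 +863.08978 +313.22686]
  H  [+0.66378 -0.05755 +1.00000]
B = K⁻¹H; ‖b₁‖=1.083753, ‖b₂‖=1.083753; λ = 2/(‖b₁‖+‖b₂‖) = 0.922719, sign → tz>0 ⇒ λ=+0.922719
r₁ = λ·B[:,0] = (+0.78122,+0.12066,+0.61248); r₂ = λ·B[:,1] = (-0.11163,+0.99233,-0.05310)
r₃ = r₁×r₂ = (-0.61419,-0.02689,+0.78870); SVD([r₁ r₂ r₃]) → R = UVᵀ:
  R  [+0.78122 -0.11163 -0.61419]
  R  [+0.12066 +0.99233 -0.02689]
  R  [+0.61248 -0.05310 +0.78870]
t = (+0.26246, +0.08901, +0.92272) m
tr R = 2.562254; θ = arccos((tr R − 1)/2) = 0.674328 rad = 38.636°
axis k = ((R−Rᵀ)₃₂, (R−Rᵀ)₁₃, (R−Rᵀ)₂₁) / (2 sinθ) = (-0.020996, -0.982322, +0.186019)
rvec = θ·k = (-0.014158, -0.662407, +0.125438)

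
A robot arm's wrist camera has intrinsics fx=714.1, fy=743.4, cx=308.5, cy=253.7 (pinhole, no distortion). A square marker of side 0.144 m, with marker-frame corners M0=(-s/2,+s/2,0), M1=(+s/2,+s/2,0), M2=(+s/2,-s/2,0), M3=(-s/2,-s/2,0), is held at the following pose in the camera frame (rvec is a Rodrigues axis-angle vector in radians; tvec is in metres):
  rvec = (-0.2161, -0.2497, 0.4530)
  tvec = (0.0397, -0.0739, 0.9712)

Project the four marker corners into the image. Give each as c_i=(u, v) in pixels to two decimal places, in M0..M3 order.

c0=(268.98, 219.21) c1=(362.66, 270.70) c2=(401.97, 176.48) c3=(312.98, 124.34)

Intrinsics K: fx=714.1, fy=743.4, cx=308.5, cy=253.7
Marker side s = 0.144 m; corners in marker frame (Z=0):
  M0 = (-0.0720, +0.0720, 0)
  M1 = (+0.0720, +0.0720, 0)
  M2 = (+0.0720, -0.0720, 0)
  M3 = (-0.0720, -0.0720, 0)
rvec = (-0.2161, -0.2497, 0.4530), |rvec| = θ = 0.56059 rad = 32.119°
Rodrigues: sinθ=0.53168, 1−cosθ=0.15306; R = I + sinθ·[k]× + (1−cosθ)·[k]×²:
    [+0.86969 -0.40336 -0.28450]
    [+0.45592 +0.87731 +0.14987]
    [+0.18915 -0.26005 +0.94689]
t = (0.0397, -0.0739, 0.9712) m
M0: Pc = R·M0+t = (-0.05196, -0.04356, +0.93886); u = 714.1·(-0.05196)/0.93886 + 308.5 = 268.9793, v = 743.4·(-0.04356)/0.93886 + 253.7 = 219.2084
M1: Pc = R·M1+t = (+0.07328, +0.02209, +0.96610); u = 714.1·(+0.07328)/0.96610 + 308.5 = 362.6623, v = 743.4·(+0.02209)/0.96610 + 253.7 = 270.7002
M2: Pc = R·M2+t = (+0.13136, -0.10424, +1.00354); u = 714.1·(+0.13136)/1.00354 + 308.5 = 401.9728, v = 743.4·(-0.10424)/1.00354 + 253.7 = 176.4817
M3: Pc = R·M3+t = (+0.00612, -0.16989, +0.97630); u = 714.1·(+0.00612)/0.97630 + 308.5 = 312.9797, v = 743.4·(-0.16989)/0.97630 + 253.7 = 124.3364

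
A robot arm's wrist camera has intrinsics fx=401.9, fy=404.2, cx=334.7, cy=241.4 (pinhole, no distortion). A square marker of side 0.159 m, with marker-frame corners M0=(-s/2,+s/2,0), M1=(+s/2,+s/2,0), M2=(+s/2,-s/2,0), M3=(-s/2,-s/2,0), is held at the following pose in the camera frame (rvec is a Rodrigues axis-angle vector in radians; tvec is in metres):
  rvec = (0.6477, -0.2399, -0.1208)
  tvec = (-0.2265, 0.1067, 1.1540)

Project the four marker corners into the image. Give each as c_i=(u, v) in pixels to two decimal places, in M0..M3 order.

Intrinsics K: fx=401.9, fy=404.2, cx=334.7, cy=241.4
Marker side s = 0.159 m; corners in marker frame (Z=0):
  M0 = (-0.0795, +0.0795, 0)
  M1 = (+0.0795, +0.0795, 0)
  M2 = (+0.0795, -0.0795, 0)
  M3 = (-0.0795, -0.0795, 0)
rvec = (0.6477, -0.2399, -0.1208), |rvec| = θ = 0.70118 rad = 40.175°
Rodrigues: sinθ=0.64512, 1−cosθ=0.23592; R = I + sinθ·[k]× + (1−cosθ)·[k]×²:
    [+0.96538 +0.03658 -0.25826]
    [-0.18570 +0.79169 -0.58201]
    [+0.18318 +0.60982 +0.77108]
t = (-0.2265, 0.1067, 1.1540) m
M0: Pc = R·M0+t = (-0.30034, +0.18440, +1.18792); u = 401.9·(-0.30034)/1.18792 + 334.7 = 233.0882, v = 404.2·(+0.18440)/1.18792 + 241.4 = 304.1448
M1: Pc = R·M1+t = (-0.14684, +0.15488, +1.21704); u = 401.9·(-0.14684)/1.21704 + 334.7 = 286.2082, v = 404.2·(+0.15488)/1.21704 + 241.4 = 292.8370
M2: Pc = R·M2+t = (-0.15266, +0.02900, +1.12008); u = 401.9·(-0.15266)/1.12008 + 334.7 = 279.9234, v = 404.2·(+0.02900)/1.12008 + 241.4 = 251.8640
M3: Pc = R·M3+t = (-0.30616, +0.05852, +1.09096); u = 401.9·(-0.30616)/1.09096 + 334.7 = 221.9145, v = 404.2·(+0.05852)/1.09096 + 241.4 = 263.0830

c0=(233.09, 304.14) c1=(286.21, 292.84) c2=(279.92, 251.86) c3=(221.91, 263.08)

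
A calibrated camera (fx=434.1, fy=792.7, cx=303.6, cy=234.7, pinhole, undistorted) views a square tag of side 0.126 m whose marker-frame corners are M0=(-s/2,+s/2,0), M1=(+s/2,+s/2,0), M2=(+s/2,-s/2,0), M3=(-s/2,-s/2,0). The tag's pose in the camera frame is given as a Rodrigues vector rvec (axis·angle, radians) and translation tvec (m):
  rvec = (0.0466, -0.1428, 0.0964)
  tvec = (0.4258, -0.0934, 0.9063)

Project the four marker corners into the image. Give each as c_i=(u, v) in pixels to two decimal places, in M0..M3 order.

c0=(476.08, 202.46) c1=(531.38, 213.17) c2=(538.56, 104.27) c3=(483.11, 91.29)

Intrinsics K: fx=434.1, fy=792.7, cx=303.6, cy=234.7
Marker side s = 0.126 m; corners in marker frame (Z=0):
  M0 = (-0.0630, +0.0630, 0)
  M1 = (+0.0630, +0.0630, 0)
  M2 = (+0.0630, -0.0630, 0)
  M3 = (-0.0630, -0.0630, 0)
rvec = (0.0466, -0.1428, 0.0964), |rvec| = θ = 0.17848 rad = 10.226°
Rodrigues: sinθ=0.17754, 1−cosθ=0.01589; R = I + sinθ·[k]× + (1−cosθ)·[k]×²:
    [+0.98520 -0.09921 -0.13980]
    [+0.09257 +0.99428 -0.05322]
    [+0.14428 +0.03949 +0.98875]
t = (0.4258, -0.0934, 0.9063) m
M0: Pc = R·M0+t = (+0.35748, -0.03659, +0.89970); u = 434.1·(+0.35748)/0.89970 + 303.6 = 476.0836, v = 792.7·(-0.03659)/0.89970 + 234.7 = 202.4597
M1: Pc = R·M1+t = (+0.48162, -0.02493, +0.91788); u = 434.1·(+0.48162)/0.91788 + 303.6 = 531.3756, v = 792.7·(-0.02493)/0.91788 + 234.7 = 213.1714
M2: Pc = R·M2+t = (+0.49412, -0.15021, +0.91290); u = 434.1·(+0.49412)/0.91290 + 303.6 = 538.5610, v = 792.7·(-0.15021)/0.91290 + 234.7 = 104.2700
M3: Pc = R·M3+t = (+0.36998, -0.16187, +0.89472); u = 434.1·(+0.36998)/0.89472 + 303.6 = 483.1076, v = 792.7·(-0.16187)/0.89472 + 234.7 = 91.2860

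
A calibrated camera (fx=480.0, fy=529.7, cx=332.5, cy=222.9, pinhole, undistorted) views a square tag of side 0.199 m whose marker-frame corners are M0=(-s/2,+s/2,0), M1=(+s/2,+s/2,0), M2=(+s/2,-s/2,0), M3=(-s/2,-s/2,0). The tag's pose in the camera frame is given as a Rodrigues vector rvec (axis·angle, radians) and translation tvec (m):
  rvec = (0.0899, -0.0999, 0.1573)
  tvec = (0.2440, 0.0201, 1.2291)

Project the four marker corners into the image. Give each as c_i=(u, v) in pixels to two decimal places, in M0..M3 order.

Intrinsics K: fx=480.0, fy=529.7, cx=332.5, cy=222.9
Marker side s = 0.199 m; corners in marker frame (Z=0):
  M0 = (-0.0995, +0.0995, 0)
  M1 = (+0.0995, +0.0995, 0)
  M2 = (+0.0995, -0.0995, 0)
  M3 = (-0.0995, -0.0995, 0)
rvec = (0.0899, -0.0999, 0.1573), |rvec| = θ = 0.20689 rad = 11.854°
Rodrigues: sinθ=0.20542, 1−cosθ=0.02133; R = I + sinθ·[k]× + (1−cosθ)·[k]×²:
    [+0.98270 -0.16065 -0.09214]
    [+0.15171 +0.98365 -0.09709]
    [+0.10623 +0.08143 +0.99100]
t = (0.2440, 0.0201, 1.2291) m
M0: Pc = R·M0+t = (+0.13024, +0.10288, +1.22663); u = 480.0·(+0.13024)/1.22663 + 332.5 = 383.4634, v = 529.7·(+0.10288)/1.22663 + 222.9 = 267.3261
M1: Pc = R·M1+t = (+0.32579, +0.13307, +1.24777); u = 480.0·(+0.32579)/1.24777 + 332.5 = 457.8280, v = 529.7·(+0.13307)/1.24777 + 222.9 = 279.3893
M2: Pc = R·M2+t = (+0.35776, -0.06268, +1.23157); u = 480.0·(+0.35776)/1.23157 + 332.5 = 471.9374, v = 529.7·(-0.06268)/1.23157 + 222.9 = 195.9420
M3: Pc = R·M3+t = (+0.16221, -0.09287, +1.21043); u = 480.0·(+0.16221)/1.21043 + 332.5 = 396.8237, v = 529.7·(-0.09287)/1.21043 + 222.9 = 182.2599

c0=(383.46, 267.33) c1=(457.83, 279.39) c2=(471.94, 195.94) c3=(396.82, 182.26)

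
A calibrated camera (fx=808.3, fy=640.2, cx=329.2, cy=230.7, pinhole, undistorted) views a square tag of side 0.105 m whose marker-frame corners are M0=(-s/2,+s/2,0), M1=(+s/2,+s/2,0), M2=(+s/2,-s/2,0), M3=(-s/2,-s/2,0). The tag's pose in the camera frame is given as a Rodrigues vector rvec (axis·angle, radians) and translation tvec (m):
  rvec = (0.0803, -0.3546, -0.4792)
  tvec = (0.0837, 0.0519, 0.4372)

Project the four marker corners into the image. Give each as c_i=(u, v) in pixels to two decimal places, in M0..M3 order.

c0=(448.28, 413.94) c1=(591.78, 333.23) c2=(518.29, 203.42) c3=(363.13, 276.97)

Intrinsics K: fx=808.3, fy=640.2, cx=329.2, cy=230.7
Marker side s = 0.105 m; corners in marker frame (Z=0):
  M0 = (-0.0525, +0.0525, 0)
  M1 = (+0.0525, +0.0525, 0)
  M2 = (+0.0525, -0.0525, 0)
  M3 = (-0.0525, -0.0525, 0)
rvec = (0.0803, -0.3546, -0.4792), |rvec| = θ = 0.60152 rad = 34.464°
Rodrigues: sinθ=0.56589, 1−cosθ=0.17552; R = I + sinθ·[k]× + (1−cosθ)·[k]×²:
    [+0.82761 +0.43701 -0.35227]
    [-0.46463 +0.88548 +0.00689]
    [+0.31493 +0.15798 +0.93587]
t = (0.0837, 0.0519, 0.4372) m
M0: Pc = R·M0+t = (+0.06319, +0.12278, +0.42896); u = 808.3·(+0.06319)/0.42896 + 329.2 = 448.2773, v = 640.2·(+0.12278)/0.42896 + 230.7 = 413.9439
M1: Pc = R·M1+t = (+0.15009, +0.07399, +0.46203); u = 808.3·(+0.15009)/0.46203 + 329.2 = 591.7807, v = 640.2·(+0.07399)/0.46203 + 230.7 = 333.2287
M2: Pc = R·M2+t = (+0.10421, -0.01898, +0.44544); u = 808.3·(+0.10421)/0.44544 + 329.2 = 518.2939, v = 640.2·(-0.01898)/0.44544 + 230.7 = 203.4203
M3: Pc = R·M3+t = (+0.01731, +0.02981, +0.41237); u = 808.3·(+0.01731)/0.41237 + 329.2 = 363.1253, v = 640.2·(+0.02981)/0.41237 + 230.7 = 276.9729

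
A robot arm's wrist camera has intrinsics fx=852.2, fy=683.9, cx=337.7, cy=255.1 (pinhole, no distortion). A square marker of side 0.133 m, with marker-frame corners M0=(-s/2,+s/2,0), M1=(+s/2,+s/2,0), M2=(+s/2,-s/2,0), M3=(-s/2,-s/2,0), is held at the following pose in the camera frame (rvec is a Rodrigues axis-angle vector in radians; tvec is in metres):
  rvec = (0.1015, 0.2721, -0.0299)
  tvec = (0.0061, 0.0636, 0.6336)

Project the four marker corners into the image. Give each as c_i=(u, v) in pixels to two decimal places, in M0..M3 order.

Intrinsics K: fx=852.2, fy=683.9, cx=337.7, cy=255.1
Marker side s = 0.133 m; corners in marker frame (Z=0):
  M0 = (-0.0665, +0.0665, 0)
  M1 = (+0.0665, +0.0665, 0)
  M2 = (+0.0665, -0.0665, 0)
  M3 = (-0.0665, -0.0665, 0)
rvec = (0.1015, 0.2721, -0.0299), |rvec| = θ = 0.29195 rad = 16.727°
Rodrigues: sinθ=0.28782, 1−cosθ=0.04232; R = I + sinθ·[k]× + (1−cosθ)·[k]×²:
    [+0.96280 +0.04319 +0.26674]
    [-0.01577 +0.99444 -0.10410]
    [-0.26976 +0.09603 +0.95813]
t = (0.0061, 0.0636, 0.6336) m
M0: Pc = R·M0+t = (-0.05505, +0.13078, +0.65792); u = 852.2·(-0.05505)/0.65792 + 337.7 = 266.3892, v = 683.9·(+0.13078)/0.65792 + 255.1 = 391.0420
M1: Pc = R·M1+t = (+0.07300, +0.12868, +0.62205); u = 852.2·(+0.07300)/0.62205 + 337.7 = 437.7070, v = 683.9·(+0.12868)/0.62205 + 255.1 = 396.5774
M2: Pc = R·M2+t = (+0.06725, -0.00358, +0.60928); u = 852.2·(+0.06725)/0.60928 + 337.7 = 431.7690, v = 683.9·(-0.00358)/0.60928 + 255.1 = 251.0829
M3: Pc = R·M3+t = (-0.06080, -0.00148, +0.64515); u = 852.2·(-0.06080)/0.64515 + 337.7 = 257.3901, v = 683.9·(-0.00148)/0.64515 + 255.1 = 253.5291

c0=(266.39, 391.04) c1=(437.71, 396.58) c2=(431.77, 251.08) c3=(257.39, 253.53)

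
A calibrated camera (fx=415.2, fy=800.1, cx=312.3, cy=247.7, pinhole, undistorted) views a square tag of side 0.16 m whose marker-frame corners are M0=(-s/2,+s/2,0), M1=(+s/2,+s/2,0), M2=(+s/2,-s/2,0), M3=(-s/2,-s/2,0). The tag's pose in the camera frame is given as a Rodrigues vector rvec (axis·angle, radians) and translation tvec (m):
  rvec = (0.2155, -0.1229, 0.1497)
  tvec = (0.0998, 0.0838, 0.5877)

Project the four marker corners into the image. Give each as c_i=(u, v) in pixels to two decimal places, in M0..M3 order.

c0=(318.20, 450.50) c1=(424.01, 471.26) c2=(448.59, 271.46) c3=(337.60, 241.67)

Intrinsics K: fx=415.2, fy=800.1, cx=312.3, cy=247.7
Marker side s = 0.16 m; corners in marker frame (Z=0):
  M0 = (-0.0800, +0.0800, 0)
  M1 = (+0.0800, +0.0800, 0)
  M2 = (+0.0800, -0.0800, 0)
  M3 = (-0.0800, -0.0800, 0)
rvec = (0.2155, -0.1229, 0.1497), |rvec| = θ = 0.28975 rad = 16.601°
Rodrigues: sinθ=0.28571, 1−cosθ=0.04168; R = I + sinθ·[k]× + (1−cosθ)·[k]×²:
    [+0.98137 -0.16076 -0.10517]
    [+0.13446 +0.96582 -0.22163]
    [+0.13721 +0.20336 +0.96944]
t = (0.0998, 0.0838, 0.5877) m
M0: Pc = R·M0+t = (+0.00843, +0.15031, +0.59299); u = 415.2·(+0.00843)/0.59299 + 312.3 = 318.2018, v = 800.1·(+0.15031)/0.59299 + 247.7 = 450.5044
M1: Pc = R·M1+t = (+0.16545, +0.17182, +0.61495); u = 415.2·(+0.16545)/0.61495 + 312.3 = 424.0080, v = 800.1·(+0.17182)/0.61495 + 247.7 = 471.2565
M2: Pc = R·M2+t = (+0.19117, +0.01729, +0.58241); u = 415.2·(+0.19117)/0.58241 + 312.3 = 448.5864, v = 800.1·(+0.01729)/0.58241 + 247.7 = 271.4553
M3: Pc = R·M3+t = (+0.03415, -0.00422, +0.56045); u = 415.2·(+0.03415)/0.56045 + 312.3 = 337.6002, v = 800.1·(-0.00422)/0.56045 + 247.7 = 241.6723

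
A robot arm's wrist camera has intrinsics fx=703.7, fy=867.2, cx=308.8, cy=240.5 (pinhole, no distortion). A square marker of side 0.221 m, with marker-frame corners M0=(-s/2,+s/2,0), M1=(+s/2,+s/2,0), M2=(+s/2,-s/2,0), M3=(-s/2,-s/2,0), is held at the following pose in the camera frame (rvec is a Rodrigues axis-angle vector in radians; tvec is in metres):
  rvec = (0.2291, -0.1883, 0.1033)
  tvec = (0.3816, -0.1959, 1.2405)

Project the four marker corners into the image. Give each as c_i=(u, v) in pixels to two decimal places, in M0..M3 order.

c0=(456.06, 172.30) c1=(569.24, 186.56) c2=(594.71, 34.58) c3=(477.95, 14.21)

Intrinsics K: fx=703.7, fy=867.2, cx=308.8, cy=240.5
Marker side s = 0.221 m; corners in marker frame (Z=0):
  M0 = (-0.1105, +0.1105, 0)
  M1 = (+0.1105, +0.1105, 0)
  M2 = (+0.1105, -0.1105, 0)
  M3 = (-0.1105, -0.1105, 0)
rvec = (0.2291, -0.1883, 0.1033), |rvec| = θ = 0.31403 rad = 17.993°
Rodrigues: sinθ=0.30889, 1−cosθ=0.04890; R = I + sinθ·[k]× + (1−cosθ)·[k]×²:
    [+0.97713 -0.12300 -0.17348]
    [+0.08022 +0.96868 -0.23500]
    [+0.19696 +0.21571 +0.95639]
t = (0.3816, -0.1959, 1.2405) m
M0: Pc = R·M0+t = (+0.26004, -0.09772, +1.24257); u = 703.7·(+0.26004)/1.24257 + 308.8 = 456.0649, v = 867.2·(-0.09772)/1.24257 + 240.5 = 172.2971
M1: Pc = R·M1+t = (+0.47598, -0.08000, +1.28610); u = 703.7·(+0.47598)/1.28610 + 308.8 = 569.2367, v = 867.2·(-0.08000)/1.28610 + 240.5 = 186.5592
M2: Pc = R·M2+t = (+0.50316, -0.29408, +1.23843); u = 703.7·(+0.50316)/1.23843 + 308.8 = 594.7081, v = 867.2·(-0.29408)/1.23843 + 240.5 = 34.5761
M3: Pc = R·M3+t = (+0.28722, -0.31180, +1.19490); u = 703.7·(+0.28722)/1.19490 + 308.8 = 477.9491, v = 867.2·(-0.31180)/1.19490 + 240.5 = 14.2086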